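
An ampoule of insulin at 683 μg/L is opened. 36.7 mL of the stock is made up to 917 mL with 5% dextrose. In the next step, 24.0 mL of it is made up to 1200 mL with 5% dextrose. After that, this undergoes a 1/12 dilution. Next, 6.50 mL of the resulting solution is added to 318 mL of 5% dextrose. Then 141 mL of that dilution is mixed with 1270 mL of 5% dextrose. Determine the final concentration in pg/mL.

Overall dilution factor = 24.99 × 50 × 12 × 49.92 × 10.01 = 7.49 × 10⁶.
683 μg/L / 7.49 × 10⁶ = 9.12 × 10⁻⁵ μg/L = 0.0912 pg/mL.

0.0912 pg/mL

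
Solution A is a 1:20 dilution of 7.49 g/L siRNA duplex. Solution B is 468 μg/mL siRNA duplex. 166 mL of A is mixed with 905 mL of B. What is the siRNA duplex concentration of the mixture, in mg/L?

C_A = 7.49 g/L / 20 = 0.374 g/L.
C_B = 468 μg/mL = 0.468 g/L.
C_mix = (C_A·V_A + C_B·V_B)/(V_A + V_B) = (0.374×166 + 0.468×905) / 1071 = 0.454 g/L = 454 mg/L.

454 mg/L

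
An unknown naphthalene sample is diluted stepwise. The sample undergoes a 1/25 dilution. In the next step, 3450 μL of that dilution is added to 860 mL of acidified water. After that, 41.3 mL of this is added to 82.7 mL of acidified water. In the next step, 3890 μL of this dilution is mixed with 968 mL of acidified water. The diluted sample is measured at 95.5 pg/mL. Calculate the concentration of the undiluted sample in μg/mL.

Overall dilution factor = 25 × 250.3 × 3.002 × 249.8 = 4.69 × 10⁶.
Original = 95.5 pg/mL × 4.69 × 10⁶ = 4.48 × 10⁸ pg/mL = 448 μg/mL.

448 μg/mL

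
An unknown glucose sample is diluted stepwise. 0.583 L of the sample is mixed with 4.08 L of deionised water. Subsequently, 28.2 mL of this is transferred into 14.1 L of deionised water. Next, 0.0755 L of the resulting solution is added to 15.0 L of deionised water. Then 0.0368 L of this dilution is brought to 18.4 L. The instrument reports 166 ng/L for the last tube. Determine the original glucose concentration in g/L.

Overall dilution factor = 7.998 × 501 × 199.7 × 500 = 4.00 × 10⁸.
Original = 166 ng/L × 4.00 × 10⁸ = 6.64 × 10¹⁰ ng/L = 66.4 g/L.

66.4 g/L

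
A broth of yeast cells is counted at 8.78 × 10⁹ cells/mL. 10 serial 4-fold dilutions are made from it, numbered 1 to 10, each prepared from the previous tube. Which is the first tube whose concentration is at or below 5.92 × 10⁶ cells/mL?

Tube n has concentration 8.78 × 10⁹ cells/mL / 4ⁿ.
Need 4ⁿ ≥ 8.78 × 10⁹ cells/mL / 5.92 × 10⁶ cells/mL = 1483, so n ≥ 5.27.
First such tube: n = 6.

tube 6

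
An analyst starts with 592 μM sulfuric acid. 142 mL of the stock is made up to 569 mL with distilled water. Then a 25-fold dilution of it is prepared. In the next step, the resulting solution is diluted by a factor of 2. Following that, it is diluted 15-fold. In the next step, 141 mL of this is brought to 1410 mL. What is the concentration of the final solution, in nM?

19.7 nM

Overall dilution factor = 4.007 × 25 × 2 × 15 × 10 = 3.01 × 10⁴.
592 μM / 3.01 × 10⁴ = 0.0197 μM = 19.7 nM.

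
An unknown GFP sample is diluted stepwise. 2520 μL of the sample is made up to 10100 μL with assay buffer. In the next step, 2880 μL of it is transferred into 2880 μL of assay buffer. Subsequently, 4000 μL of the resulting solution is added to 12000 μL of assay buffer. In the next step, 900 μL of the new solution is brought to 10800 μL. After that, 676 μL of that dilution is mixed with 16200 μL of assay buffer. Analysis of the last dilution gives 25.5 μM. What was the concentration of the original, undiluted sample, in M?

Overall dilution factor = 4.008 × 2 × 4 × 12 × 24.96 = 9605.
Original = 25.5 μM × 9605 = 2.45 × 10⁵ μM = 0.245 M.

0.245 M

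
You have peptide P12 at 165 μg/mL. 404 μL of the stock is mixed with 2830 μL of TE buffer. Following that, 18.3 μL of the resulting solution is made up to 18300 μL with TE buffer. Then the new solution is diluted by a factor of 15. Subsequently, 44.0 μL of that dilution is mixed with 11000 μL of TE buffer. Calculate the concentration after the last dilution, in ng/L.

5.47 ng/L

Overall dilution factor = 8.005 × 1000 × 15 × 251 = 3.01 × 10⁷.
165 μg/mL / 3.01 × 10⁷ = 5.47 × 10⁻⁶ μg/mL = 5.47 ng/L.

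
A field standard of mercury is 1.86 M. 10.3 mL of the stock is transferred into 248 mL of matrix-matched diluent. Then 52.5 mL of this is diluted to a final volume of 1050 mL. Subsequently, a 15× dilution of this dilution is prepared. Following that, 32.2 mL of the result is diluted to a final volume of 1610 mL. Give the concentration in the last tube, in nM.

Overall dilution factor = 25.08 × 20 × 15 × 50 = 3.76 × 10⁵.
1.86 M / 3.76 × 10⁵ = 4.94 × 10⁻⁶ M = 4940 nM.

4940 nM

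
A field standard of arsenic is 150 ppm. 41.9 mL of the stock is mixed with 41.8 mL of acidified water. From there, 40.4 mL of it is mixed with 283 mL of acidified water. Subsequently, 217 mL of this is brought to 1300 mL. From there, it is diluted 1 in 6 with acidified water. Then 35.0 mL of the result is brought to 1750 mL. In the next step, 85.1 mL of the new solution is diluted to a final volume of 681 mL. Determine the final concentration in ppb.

Overall dilution factor = 1.998 × 8.005 × 5.991 × 6 × 50 × 8.002 = 2.30 × 10⁵.
150 ppm / 2.30 × 10⁵ = 6.52 × 10⁻⁴ ppm = 0.652 ppb.

0.652 ppb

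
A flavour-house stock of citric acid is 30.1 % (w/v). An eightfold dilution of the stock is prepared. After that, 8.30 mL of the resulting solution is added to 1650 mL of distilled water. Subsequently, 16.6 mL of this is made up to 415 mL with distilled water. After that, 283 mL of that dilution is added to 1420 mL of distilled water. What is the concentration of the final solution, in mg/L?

1.25 mg/L

Overall dilution factor = 8 × 199.8 × 25 × 6.018 = 2.40 × 10⁵.
30.1 % (w/v) / 2.40 × 10⁵ = 1.25 × 10⁻⁴ % (w/v) = 1.25 mg/L.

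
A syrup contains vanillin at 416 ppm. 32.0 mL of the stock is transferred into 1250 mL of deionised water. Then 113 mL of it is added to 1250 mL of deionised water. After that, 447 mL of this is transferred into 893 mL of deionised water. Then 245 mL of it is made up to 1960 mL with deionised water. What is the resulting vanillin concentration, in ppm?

Overall dilution factor = 40.06 × 12.06 × 2.998 × 8 = 1.16 × 10⁴.
416 ppm / 1.16 × 10⁴ = 0.0359 ppm.

0.0359 ppm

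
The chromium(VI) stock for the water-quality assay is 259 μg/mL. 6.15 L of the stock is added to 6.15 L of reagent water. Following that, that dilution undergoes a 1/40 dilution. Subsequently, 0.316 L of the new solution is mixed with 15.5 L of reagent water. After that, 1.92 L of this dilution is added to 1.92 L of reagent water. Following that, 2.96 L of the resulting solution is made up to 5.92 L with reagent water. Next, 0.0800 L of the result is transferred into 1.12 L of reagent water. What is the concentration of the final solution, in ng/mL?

Overall dilution factor = 2 × 40 × 50.05 × 2 × 2 × 15 = 2.40 × 10⁵.
259 μg/mL / 2.40 × 10⁵ = 1.08 × 10⁻³ μg/mL = 1.08 ng/mL.

1.08 ng/mL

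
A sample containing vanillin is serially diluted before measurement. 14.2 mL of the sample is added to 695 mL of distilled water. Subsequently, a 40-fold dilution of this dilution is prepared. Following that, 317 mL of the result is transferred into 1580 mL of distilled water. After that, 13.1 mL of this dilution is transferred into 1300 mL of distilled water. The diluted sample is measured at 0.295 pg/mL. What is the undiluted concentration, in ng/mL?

Overall dilution factor = 49.94 × 40 × 5.984 × 100.2 = 1.20 × 10⁶.
Original = 0.295 pg/mL × 1.20 × 10⁶ = 3.54 × 10⁵ pg/mL = 354 ng/mL.

354 ng/mL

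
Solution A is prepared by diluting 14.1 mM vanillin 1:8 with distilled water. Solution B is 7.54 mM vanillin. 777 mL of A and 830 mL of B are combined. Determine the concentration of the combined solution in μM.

4750 μM

C_A = 14.1 mM / 8 = 1.76 mM.
C_mix = (C_A·V_A + C_B·V_B)/(V_A + V_B) = (1.76×777 + 7.54×830) / 1607 = 4.75 mM = 4750 μM.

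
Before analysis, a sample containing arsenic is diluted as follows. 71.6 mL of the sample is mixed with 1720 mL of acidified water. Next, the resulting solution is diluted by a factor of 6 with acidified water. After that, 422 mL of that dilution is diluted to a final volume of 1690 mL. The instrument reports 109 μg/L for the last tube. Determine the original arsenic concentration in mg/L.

Overall dilution factor = 25.02 × 6 × 4.005 = 601.
Original = 109 μg/L × 601 = 6.55 × 10⁴ μg/L = 65.5 mg/L.

65.5 mg/L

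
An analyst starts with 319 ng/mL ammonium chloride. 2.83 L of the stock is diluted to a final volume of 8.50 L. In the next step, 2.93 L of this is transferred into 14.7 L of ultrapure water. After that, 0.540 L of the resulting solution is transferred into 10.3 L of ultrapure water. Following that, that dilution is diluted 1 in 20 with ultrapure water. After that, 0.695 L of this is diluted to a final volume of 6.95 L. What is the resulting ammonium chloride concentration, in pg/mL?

Overall dilution factor = 3.004 × 6.017 × 20.07 × 20 × 10 = 7.26 × 10⁴.
319 ng/mL / 7.26 × 10⁴ = 4.40 × 10⁻³ ng/mL = 4.40 pg/mL.

4.40 pg/mL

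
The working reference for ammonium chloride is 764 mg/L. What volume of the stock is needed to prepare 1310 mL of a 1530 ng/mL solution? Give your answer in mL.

2.62 mL

1530 ng/mL = 1.53 mg/L.
V₁ = C₂V₂/C₁ = 1.53 × 1310 / 764 = 2.62 mL.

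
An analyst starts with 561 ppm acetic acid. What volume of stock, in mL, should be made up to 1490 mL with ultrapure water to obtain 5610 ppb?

14.9 mL

5610 ppb = 5.61 ppm.
V₁ = C₂V₂/C₁ = 5.61 × 1490 / 561 = 14.9 mL.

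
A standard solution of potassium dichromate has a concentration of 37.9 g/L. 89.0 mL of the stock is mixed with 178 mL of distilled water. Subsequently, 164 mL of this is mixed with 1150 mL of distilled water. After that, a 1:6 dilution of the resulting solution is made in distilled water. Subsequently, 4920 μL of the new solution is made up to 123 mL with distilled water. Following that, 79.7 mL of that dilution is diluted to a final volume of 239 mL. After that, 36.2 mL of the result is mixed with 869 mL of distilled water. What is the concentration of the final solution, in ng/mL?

140 ng/mL

Overall dilution factor = 3 × 8.012 × 6 × 25 × 2.999 × 25.01 = 2.70 × 10⁵.
37.9 g/L / 2.70 × 10⁵ = 1.40 × 10⁻⁴ g/L = 140 ng/mL.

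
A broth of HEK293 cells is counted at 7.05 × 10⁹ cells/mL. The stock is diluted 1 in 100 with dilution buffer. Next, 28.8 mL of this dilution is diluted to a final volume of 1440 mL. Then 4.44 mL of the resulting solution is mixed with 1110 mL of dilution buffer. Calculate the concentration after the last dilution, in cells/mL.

Overall dilution factor = 100 × 50 × 251 = 1.25 × 10⁶.
7.05 × 10⁹ cells/mL / 1.25 × 10⁶ = 5620 cells/mL.

5620 cells/mL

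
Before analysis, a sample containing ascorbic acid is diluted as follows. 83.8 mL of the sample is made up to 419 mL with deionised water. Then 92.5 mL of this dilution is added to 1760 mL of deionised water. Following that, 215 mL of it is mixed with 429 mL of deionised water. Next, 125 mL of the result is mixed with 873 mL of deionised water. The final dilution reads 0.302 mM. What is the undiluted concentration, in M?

0.723 M

Overall dilution factor = 5 × 20.03 × 2.995 × 7.984 = 2395.
Original = 0.302 mM × 2395 = 723 mM = 0.723 M.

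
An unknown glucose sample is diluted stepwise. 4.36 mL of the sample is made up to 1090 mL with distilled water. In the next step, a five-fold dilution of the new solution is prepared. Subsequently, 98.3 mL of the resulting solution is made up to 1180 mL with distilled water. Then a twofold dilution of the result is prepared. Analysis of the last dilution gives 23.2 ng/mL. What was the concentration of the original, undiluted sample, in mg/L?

696 mg/L

Overall dilution factor = 250 × 5 × 12.00 × 2 = 3.00 × 10⁴.
Original = 23.2 ng/mL × 3.00 × 10⁴ = 6.96 × 10⁵ ng/mL = 696 mg/L.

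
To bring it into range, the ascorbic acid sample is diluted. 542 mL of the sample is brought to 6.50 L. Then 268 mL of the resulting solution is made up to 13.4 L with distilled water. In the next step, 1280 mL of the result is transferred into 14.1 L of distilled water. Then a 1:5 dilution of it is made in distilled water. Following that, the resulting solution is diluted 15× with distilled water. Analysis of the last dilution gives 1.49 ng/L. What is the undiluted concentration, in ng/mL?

Overall dilution factor = 11.99 × 50 × 12.02 × 5 × 15 = 5.40 × 10⁵.
Original = 1.49 ng/L × 5.40 × 10⁵ = 8.05 × 10⁵ ng/L = 805 ng/mL.

805 ng/mL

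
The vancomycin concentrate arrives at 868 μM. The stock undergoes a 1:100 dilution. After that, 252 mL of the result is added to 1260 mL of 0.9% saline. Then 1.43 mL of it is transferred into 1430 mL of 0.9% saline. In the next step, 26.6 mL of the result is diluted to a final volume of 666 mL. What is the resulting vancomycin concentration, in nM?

Overall dilution factor = 100 × 6 × 1001 × 25.04 = 1.50 × 10⁷.
868 μM / 1.50 × 10⁷ = 5.77 × 10⁻⁵ μM = 0.0577 nM.

0.0577 nM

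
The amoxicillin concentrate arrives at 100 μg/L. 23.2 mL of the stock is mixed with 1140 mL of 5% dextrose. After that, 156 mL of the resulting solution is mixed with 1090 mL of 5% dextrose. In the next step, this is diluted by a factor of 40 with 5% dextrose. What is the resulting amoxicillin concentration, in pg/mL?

Overall dilution factor = 50.14 × 7.987 × 40 = 1.60 × 10⁴.
100 μg/L / 1.60 × 10⁴ = 6.24 × 10⁻³ μg/L = 6.24 pg/mL.

6.24 pg/mL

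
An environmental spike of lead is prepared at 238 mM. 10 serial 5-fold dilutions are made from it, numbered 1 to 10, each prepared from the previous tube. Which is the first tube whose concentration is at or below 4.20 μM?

Tube n has concentration 238 mM / 5ⁿ.
Need 5ⁿ ≥ 238 mM / 4.20 μM = 5.67 × 10⁴, so n ≥ 6.80.
First such tube: n = 7.

tube 7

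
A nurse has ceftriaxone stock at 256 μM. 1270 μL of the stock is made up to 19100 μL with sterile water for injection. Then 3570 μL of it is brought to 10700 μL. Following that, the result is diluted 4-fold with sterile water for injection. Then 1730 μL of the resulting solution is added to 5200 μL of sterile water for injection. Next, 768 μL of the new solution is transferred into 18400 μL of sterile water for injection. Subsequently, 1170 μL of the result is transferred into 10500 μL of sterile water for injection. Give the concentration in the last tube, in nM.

Overall dilution factor = 15.04 × 2.997 × 4 × 4.006 × 24.96 × 9.974 = 1.80 × 10⁵.
256 μM / 1.80 × 10⁵ = 1.42 × 10⁻³ μM = 1.42 nM.

1.42 nM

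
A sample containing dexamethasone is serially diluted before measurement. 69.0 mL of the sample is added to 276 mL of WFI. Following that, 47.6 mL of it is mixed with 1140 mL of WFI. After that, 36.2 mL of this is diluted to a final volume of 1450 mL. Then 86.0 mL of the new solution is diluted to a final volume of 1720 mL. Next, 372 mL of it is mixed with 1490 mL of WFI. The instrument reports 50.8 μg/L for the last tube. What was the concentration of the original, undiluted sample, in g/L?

Overall dilution factor = 5 × 24.95 × 40.06 × 20 × 5.005 = 5.00 × 10⁵.
Original = 50.8 μg/L × 5.00 × 10⁵ = 2.54 × 10⁷ μg/L = 25.4 g/L.

25.4 g/L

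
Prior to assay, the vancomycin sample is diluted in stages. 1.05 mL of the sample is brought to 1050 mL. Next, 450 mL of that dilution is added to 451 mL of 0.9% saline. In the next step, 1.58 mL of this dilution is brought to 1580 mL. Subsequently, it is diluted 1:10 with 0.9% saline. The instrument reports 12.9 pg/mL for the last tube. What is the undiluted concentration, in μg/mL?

Overall dilution factor = 1000 × 2.002 × 1000 × 10 = 2.00 × 10⁷.
Original = 12.9 pg/mL × 2.00 × 10⁷ = 2.58 × 10⁸ pg/mL = 258 μg/mL.

258 μg/mL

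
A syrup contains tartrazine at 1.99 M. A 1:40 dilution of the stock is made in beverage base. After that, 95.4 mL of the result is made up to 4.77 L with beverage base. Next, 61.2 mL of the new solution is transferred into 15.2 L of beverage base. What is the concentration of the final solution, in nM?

3990 nM

Overall dilution factor = 40 × 50 × 249.4 = 4.99 × 10⁵.
1.99 M / 4.99 × 10⁵ = 3.99 × 10⁻⁶ M = 3990 nM.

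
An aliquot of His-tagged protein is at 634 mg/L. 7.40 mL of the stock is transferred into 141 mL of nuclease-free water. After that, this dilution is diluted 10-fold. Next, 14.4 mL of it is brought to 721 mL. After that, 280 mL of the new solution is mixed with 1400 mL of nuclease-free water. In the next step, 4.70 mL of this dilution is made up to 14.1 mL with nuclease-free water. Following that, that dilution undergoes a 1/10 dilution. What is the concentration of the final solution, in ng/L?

Overall dilution factor = 20.05 × 10 × 50.07 × 6 × 3 × 10 = 1.81 × 10⁶.
634 mg/L / 1.81 × 10⁶ = 3.51 × 10⁻⁴ mg/L = 351 ng/L.

351 ng/L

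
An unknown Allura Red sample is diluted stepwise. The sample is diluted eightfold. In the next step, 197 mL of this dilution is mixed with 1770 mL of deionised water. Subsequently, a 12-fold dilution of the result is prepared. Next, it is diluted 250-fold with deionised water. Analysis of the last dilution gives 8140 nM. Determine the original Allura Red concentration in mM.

Overall dilution factor = 8 × 9.985 × 12 × 250 = 2.40 × 10⁵.
Original = 8140 nM × 2.40 × 10⁵ = 1.95 × 10⁹ nM = 1950 mM.

1950 mM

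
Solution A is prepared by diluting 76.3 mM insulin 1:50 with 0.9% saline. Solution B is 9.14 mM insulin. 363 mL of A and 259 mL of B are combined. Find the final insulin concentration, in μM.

4700 μM

C_A = 76.3 mM / 50 = 1.53 mM.
C_mix = (C_A·V_A + C_B·V_B)/(V_A + V_B) = (1.53×363 + 9.14×259) / 622.0 = 4.70 mM = 4700 μM.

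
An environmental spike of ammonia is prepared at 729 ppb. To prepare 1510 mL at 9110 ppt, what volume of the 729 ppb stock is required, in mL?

9110 ppt = 9.11 ppb.
V₁ = C₂V₂/C₁ = 9.11 × 1510 / 729 = 18.9 mL.

18.9 mL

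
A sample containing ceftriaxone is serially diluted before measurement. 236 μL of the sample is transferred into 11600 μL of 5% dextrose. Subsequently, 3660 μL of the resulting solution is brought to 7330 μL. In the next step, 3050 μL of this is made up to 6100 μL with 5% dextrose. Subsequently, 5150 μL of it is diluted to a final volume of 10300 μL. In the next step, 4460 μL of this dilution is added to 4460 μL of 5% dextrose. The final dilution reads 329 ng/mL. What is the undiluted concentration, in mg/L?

264 mg/L

Overall dilution factor = 50.15 × 2.003 × 2 × 2 × 2 = 804.
Original = 329 ng/mL × 804 = 2.64 × 10⁵ ng/mL = 264 mg/L.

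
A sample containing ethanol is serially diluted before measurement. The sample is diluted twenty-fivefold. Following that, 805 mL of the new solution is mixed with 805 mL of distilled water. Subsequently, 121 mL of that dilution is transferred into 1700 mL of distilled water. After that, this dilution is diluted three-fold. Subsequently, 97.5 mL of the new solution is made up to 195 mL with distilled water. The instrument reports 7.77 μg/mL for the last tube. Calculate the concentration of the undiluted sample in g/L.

Overall dilution factor = 25 × 2 × 15.05 × 3 × 2 = 4515.
Original = 7.77 μg/mL × 4515 = 3.51 × 10⁴ μg/mL = 35.1 g/L.

35.1 g/L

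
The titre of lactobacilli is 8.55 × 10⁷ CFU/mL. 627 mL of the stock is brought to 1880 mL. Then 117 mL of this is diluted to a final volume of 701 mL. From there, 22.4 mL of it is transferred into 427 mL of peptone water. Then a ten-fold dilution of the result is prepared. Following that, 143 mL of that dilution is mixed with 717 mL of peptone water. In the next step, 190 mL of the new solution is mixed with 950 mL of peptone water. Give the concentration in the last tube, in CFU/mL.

657 CFU/mL

Overall dilution factor = 2.998 × 5.991 × 20.06 × 10 × 6.014 × 6 = 1.30 × 10⁵.
8.55 × 10⁷ CFU/mL / 1.30 × 10⁵ = 657 CFU/mL.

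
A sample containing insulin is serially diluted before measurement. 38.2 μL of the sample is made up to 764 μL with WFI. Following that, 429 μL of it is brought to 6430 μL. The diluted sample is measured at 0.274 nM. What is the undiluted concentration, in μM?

0.0821 μM

Overall dilution factor = 20 × 14.99 = 300.
Original = 0.274 nM × 300 = 82.1 nM = 0.0821 μM.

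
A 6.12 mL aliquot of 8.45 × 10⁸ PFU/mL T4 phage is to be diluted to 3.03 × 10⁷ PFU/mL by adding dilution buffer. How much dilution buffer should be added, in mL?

V₂ = C₁V₁/C₂ = 8.45 × 10⁸ × 6.12 / 3.03 × 10⁷ = 171 mL.
Diluent to add = V₂ − V₁ = 171 − 6.12 = 165 mL.

165 mL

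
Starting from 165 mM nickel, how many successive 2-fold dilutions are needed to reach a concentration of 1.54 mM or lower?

7

Need 2ⁿ ≥ 107, so n ≥ log(107)/log(2) = 6.74.
Minimum whole steps: n = 7.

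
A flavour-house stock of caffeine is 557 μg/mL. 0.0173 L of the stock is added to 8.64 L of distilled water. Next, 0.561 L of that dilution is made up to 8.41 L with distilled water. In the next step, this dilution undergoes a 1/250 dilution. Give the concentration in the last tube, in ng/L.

297 ng/L

Overall dilution factor = 500.4 × 14.99 × 250 = 1.88 × 10⁶.
557 μg/mL / 1.88 × 10⁶ = 2.97 × 10⁻⁴ μg/mL = 297 ng/L.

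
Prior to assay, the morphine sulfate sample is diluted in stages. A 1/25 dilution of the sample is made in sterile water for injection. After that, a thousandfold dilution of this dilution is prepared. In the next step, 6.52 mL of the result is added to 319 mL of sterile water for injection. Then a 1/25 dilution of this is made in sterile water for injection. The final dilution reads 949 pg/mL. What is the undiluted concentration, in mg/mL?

Overall dilution factor = 25 × 1000 × 49.93 × 25 = 3.12 × 10⁷.
Original = 949 pg/mL × 3.12 × 10⁷ = 2.96 × 10¹⁰ pg/mL = 29.6 mg/mL.

29.6 mg/mL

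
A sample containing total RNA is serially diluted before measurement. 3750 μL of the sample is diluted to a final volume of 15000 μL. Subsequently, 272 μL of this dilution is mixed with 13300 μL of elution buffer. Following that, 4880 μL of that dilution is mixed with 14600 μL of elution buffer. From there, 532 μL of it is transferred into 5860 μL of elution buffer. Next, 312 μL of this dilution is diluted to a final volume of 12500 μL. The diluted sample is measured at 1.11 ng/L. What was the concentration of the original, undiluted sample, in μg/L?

426 μg/L

Overall dilution factor = 4 × 49.90 × 3.992 × 12.02 × 40.06 = 3.84 × 10⁵.
Original = 1.11 ng/L × 3.84 × 10⁵ = 4.26 × 10⁵ ng/L = 426 μg/L.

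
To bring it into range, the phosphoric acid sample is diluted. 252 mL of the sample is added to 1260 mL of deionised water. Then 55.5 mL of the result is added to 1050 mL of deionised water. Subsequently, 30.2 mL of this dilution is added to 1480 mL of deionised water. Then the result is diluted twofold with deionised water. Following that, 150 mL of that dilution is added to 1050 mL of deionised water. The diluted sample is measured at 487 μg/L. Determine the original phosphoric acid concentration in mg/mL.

46.6 mg/mL

Overall dilution factor = 6 × 19.92 × 50.01 × 2 × 8 = 9.56 × 10⁴.
Original = 487 μg/L × 9.56 × 10⁴ = 4.66 × 10⁷ μg/L = 46.6 mg/mL.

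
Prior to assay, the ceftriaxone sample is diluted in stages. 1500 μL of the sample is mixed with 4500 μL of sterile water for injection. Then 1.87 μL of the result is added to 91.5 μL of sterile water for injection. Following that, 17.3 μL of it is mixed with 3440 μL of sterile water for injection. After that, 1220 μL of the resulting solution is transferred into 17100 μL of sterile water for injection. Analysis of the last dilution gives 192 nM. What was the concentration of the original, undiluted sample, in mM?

Overall dilution factor = 4 × 49.93 × 199.8 × 15.02 = 5.99 × 10⁵.
Original = 192 nM × 5.99 × 10⁵ = 1.15 × 10⁸ nM = 115 mM.

115 mM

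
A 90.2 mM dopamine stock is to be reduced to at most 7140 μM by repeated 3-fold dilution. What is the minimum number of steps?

Need 3ⁿ ≥ 12.6, so n ≥ log(12.6)/log(3) = 2.31.
Minimum whole steps: n = 3.

3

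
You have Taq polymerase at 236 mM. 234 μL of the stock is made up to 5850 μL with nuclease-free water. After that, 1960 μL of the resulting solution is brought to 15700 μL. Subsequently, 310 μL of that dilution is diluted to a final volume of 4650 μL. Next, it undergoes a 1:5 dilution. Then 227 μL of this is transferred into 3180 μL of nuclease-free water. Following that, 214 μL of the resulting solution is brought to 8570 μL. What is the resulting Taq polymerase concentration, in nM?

Overall dilution factor = 25 × 8.010 × 15 × 5 × 15.01 × 40.05 = 9.03 × 10⁶.
236 mM / 9.03 × 10⁶ = 2.61 × 10⁻⁵ mM = 26.1 nM.

26.1 nM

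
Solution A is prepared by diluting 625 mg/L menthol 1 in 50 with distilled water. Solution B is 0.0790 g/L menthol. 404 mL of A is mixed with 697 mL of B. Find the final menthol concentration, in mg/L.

54.6 mg/L

C_A = 625 mg/L / 50 = 12.5 mg/L.
C_B = 0.0790 g/L = 79.0 mg/L.
C_mix = (C_A·V_A + C_B·V_B)/(V_A + V_B) = (12.5×404 + 79.0×697) / 1101 = 54.6 mg/L.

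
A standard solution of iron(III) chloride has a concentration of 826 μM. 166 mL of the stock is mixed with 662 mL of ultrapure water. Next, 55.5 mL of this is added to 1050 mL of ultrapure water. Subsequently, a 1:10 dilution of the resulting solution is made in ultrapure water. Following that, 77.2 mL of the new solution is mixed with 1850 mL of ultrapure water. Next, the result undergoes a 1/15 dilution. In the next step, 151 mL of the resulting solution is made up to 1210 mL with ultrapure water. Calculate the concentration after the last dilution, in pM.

Overall dilution factor = 4.988 × 19.92 × 10 × 24.96 × 15 × 8.013 = 2.98 × 10⁶.
826 μM / 2.98 × 10⁶ = 2.77 × 10⁻⁴ μM = 277 pM.

277 pM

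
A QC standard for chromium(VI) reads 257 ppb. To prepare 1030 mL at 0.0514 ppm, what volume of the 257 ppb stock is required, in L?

0.0514 ppm = 51.4 ppb.
V₁ = C₂V₂/C₁ = 51.4 × 1030 / 257 = 206 mL = 0.206 L.

0.206 L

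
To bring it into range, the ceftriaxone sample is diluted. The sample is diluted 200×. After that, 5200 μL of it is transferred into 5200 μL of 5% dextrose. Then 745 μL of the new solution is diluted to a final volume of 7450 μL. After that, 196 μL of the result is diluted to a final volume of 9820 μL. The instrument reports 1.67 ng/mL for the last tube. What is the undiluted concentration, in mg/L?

335 mg/L

Overall dilution factor = 200 × 2 × 10 × 50.10 = 2.00 × 10⁵.
Original = 1.67 ng/mL × 2.00 × 10⁵ = 3.35 × 10⁵ ng/mL = 335 mg/L.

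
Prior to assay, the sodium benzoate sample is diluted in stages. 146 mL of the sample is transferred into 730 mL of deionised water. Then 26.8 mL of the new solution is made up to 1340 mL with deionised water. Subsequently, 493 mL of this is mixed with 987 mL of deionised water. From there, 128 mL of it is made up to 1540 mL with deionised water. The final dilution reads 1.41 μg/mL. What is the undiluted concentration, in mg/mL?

15.3 mg/mL

Overall dilution factor = 6 × 50 × 3.002 × 12.03 = 1.08 × 10⁴.
Original = 1.41 μg/mL × 1.08 × 10⁴ = 1.53 × 10⁴ μg/mL = 15.3 mg/mL.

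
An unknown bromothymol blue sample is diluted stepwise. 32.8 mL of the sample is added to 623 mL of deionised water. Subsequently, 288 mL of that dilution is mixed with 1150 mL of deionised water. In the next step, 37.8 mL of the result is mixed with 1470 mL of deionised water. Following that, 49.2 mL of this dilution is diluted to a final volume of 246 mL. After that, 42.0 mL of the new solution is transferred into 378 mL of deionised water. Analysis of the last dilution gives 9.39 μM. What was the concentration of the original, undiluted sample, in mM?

Overall dilution factor = 19.99 × 4.993 × 39.89 × 5 × 10 = 1.99 × 10⁵.
Original = 9.39 μM × 1.99 × 10⁵ = 1.87 × 10⁶ μM = 1870 mM.

1870 mM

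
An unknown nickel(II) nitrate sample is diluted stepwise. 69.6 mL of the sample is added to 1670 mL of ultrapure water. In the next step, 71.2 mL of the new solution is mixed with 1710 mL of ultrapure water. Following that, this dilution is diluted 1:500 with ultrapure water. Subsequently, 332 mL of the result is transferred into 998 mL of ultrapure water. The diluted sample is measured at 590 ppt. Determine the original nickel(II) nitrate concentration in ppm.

739 ppm

Overall dilution factor = 24.99 × 25.02 × 500 × 4.006 = 1.25 × 10⁶.
Original = 590 ppt × 1.25 × 10⁶ = 7.39 × 10⁸ ppt = 739 ppm.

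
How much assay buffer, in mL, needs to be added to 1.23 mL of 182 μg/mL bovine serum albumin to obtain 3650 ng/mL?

60.1 mL

3650 ng/mL = 3.65 μg/mL.
V₂ = C₁V₁/C₂ = 182 × 1.23 / 3.65 = 61.3 mL.
Diluent to add = V₂ − V₁ = 61.3 − 1.23 = 60.1 mL.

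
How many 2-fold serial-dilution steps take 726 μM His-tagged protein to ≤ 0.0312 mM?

Need 2ⁿ ≥ 23.3, so n ≥ log(23.3)/log(2) = 4.54.
Minimum whole steps: n = 5.

5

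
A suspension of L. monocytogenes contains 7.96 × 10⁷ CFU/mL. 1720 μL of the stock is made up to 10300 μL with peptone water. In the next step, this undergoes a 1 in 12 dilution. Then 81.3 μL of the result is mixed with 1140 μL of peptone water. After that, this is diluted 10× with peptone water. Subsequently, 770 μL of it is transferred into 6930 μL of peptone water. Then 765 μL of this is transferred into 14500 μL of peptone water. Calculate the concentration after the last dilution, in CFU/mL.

Overall dilution factor = 5.988 × 12 × 15.02 × 10 × 10 × 19.95 = 2.15 × 10⁶.
7.96 × 10⁷ CFU/mL / 2.15 × 10⁶ = 37.0 CFU/mL.

37.0 CFU/mL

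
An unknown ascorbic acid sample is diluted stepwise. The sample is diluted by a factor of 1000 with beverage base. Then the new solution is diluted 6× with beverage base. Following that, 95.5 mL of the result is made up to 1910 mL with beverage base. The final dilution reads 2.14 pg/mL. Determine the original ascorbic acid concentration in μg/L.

257 μg/L

Overall dilution factor = 1000 × 6 × 20 = 1.20 × 10⁵.
Original = 2.14 pg/mL × 1.20 × 10⁵ = 2.57 × 10⁵ pg/mL = 257 μg/L.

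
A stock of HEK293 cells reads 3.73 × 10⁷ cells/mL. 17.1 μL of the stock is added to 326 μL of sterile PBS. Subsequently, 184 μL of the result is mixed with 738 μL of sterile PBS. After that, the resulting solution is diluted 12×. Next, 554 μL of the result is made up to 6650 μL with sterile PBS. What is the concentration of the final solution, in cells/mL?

Overall dilution factor = 20.06 × 5.011 × 12 × 12.00 = 1.45 × 10⁴.
3.73 × 10⁷ cells/mL / 1.45 × 10⁴ = 2580 cells/mL.

2580 cells/mL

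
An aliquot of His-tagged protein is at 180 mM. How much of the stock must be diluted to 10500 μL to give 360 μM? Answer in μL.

21.0 μL

360 μM = 0.360 mM.
V₁ = C₂V₂/C₁ = 0.360 × 10500 / 180 = 21.0 μL.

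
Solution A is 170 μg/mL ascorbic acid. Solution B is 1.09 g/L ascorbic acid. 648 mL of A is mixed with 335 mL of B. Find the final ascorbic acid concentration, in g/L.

C_B = 1.09 g/L = 1090 μg/mL.
C_mix = (C_A·V_A + C_B·V_B)/(V_A + V_B) = (170×648 + 1090×335) / 983.0 = 484 μg/mL = 0.484 g/L.

0.484 g/L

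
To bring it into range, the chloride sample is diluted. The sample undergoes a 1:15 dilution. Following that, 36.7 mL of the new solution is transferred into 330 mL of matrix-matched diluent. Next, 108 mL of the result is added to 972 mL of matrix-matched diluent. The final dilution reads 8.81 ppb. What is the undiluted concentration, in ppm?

13.2 ppm

Overall dilution factor = 15 × 9.992 × 10 = 1499.
Original = 8.81 ppb × 1499 = 1.32 × 10⁴ ppb = 13.2 ppm.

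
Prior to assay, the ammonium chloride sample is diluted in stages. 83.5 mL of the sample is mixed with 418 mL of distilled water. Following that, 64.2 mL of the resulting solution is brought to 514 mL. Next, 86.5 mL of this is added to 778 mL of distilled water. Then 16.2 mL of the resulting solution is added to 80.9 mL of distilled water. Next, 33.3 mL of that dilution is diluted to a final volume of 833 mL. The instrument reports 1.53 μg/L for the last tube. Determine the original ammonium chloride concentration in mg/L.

Overall dilution factor = 6.006 × 8.006 × 9.994 × 5.994 × 25.02 = 7.21 × 10⁴.
Original = 1.53 μg/L × 7.21 × 10⁴ = 1.10 × 10⁵ μg/L = 110 mg/L.

110 mg/L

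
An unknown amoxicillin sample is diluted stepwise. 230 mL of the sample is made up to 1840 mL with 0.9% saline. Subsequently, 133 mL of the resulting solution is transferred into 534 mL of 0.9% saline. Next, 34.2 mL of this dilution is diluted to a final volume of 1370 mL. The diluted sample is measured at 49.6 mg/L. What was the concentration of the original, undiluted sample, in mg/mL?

79.7 mg/mL

Overall dilution factor = 8 × 5.015 × 40.06 = 1607.
Original = 49.6 mg/L × 1607 = 7.97 × 10⁴ mg/L = 79.7 mg/mL.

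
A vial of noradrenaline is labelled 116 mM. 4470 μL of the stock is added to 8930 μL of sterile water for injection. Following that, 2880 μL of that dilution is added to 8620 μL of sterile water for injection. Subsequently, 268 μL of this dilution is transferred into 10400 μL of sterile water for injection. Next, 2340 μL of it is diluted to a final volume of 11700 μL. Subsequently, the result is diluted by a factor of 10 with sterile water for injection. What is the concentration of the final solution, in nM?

Overall dilution factor = 2.998 × 3.993 × 39.81 × 5 × 10 = 2.38 × 10⁴.
116 mM / 2.38 × 10⁴ = 4.87 × 10⁻³ mM = 4870 nM.

4870 nM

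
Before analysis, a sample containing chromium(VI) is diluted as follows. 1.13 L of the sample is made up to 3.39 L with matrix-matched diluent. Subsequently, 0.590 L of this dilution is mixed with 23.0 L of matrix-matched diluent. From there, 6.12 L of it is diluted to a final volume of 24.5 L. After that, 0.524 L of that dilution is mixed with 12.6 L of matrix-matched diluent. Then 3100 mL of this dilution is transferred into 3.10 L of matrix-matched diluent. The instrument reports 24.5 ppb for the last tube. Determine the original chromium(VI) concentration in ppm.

589 ppm

Overall dilution factor = 3 × 39.98 × 4.003 × 25.05 × 2 = 2.41 × 10⁴.
Original = 24.5 ppb × 2.41 × 10⁴ = 5.89 × 10⁵ ppb = 589 ppm.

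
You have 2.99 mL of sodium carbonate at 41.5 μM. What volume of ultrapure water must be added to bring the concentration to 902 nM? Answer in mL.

902 nM = 0.902 μM.
V₂ = C₁V₁/C₂ = 41.5 × 2.99 / 0.902 = 138 mL.
Diluent to add = V₂ − V₁ = 138 − 2.99 = 135 mL.

135 mL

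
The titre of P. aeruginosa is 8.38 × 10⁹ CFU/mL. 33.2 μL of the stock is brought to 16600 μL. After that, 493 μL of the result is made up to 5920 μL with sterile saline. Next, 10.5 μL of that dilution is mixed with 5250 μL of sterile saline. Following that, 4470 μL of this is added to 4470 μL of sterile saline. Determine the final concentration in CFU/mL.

Overall dilution factor = 500 × 12.01 × 501 × 2 = 6.02 × 10⁶.
8.38 × 10⁹ CFU/mL / 6.02 × 10⁶ = 1390 CFU/mL.

1390 CFU/mL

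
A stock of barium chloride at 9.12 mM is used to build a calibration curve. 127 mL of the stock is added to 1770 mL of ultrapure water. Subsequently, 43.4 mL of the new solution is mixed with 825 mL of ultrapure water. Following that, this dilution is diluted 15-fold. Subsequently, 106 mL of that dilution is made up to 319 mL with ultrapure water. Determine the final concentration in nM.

Overall dilution factor = 14.94 × 20.01 × 15 × 3.009 = 1.35 × 10⁴.
9.12 mM / 1.35 × 10⁴ = 6.76 × 10⁻⁴ mM = 676 nM.

676 nM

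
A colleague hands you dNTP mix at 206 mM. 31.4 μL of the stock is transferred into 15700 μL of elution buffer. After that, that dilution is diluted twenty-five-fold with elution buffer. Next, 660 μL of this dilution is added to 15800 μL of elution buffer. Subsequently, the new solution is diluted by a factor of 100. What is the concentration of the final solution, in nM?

Overall dilution factor = 501 × 25 × 24.94 × 100 = 3.12 × 10⁷.
206 mM / 3.12 × 10⁷ = 6.59 × 10⁻⁶ mM = 6.59 nM.

6.59 nM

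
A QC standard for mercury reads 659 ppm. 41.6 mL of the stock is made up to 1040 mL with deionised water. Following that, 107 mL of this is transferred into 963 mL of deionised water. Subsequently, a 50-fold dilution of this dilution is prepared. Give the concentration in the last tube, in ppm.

Overall dilution factor = 25 × 10 × 50 = 1.25 × 10⁴.
659 ppm / 1.25 × 10⁴ = 0.0527 ppm.

0.0527 ppm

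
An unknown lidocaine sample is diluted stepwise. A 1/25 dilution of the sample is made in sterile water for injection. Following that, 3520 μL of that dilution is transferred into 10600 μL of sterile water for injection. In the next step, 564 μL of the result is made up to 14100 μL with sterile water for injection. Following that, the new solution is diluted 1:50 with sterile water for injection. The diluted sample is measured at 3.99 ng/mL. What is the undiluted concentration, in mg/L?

Overall dilution factor = 25 × 4.011 × 25 × 50 = 1.25 × 10⁵.
Original = 3.99 ng/mL × 1.25 × 10⁵ = 5.00 × 10⁵ ng/mL = 500 mg/L.

500 mg/L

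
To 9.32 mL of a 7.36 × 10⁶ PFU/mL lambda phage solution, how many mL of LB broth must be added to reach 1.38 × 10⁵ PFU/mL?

V₂ = C₁V₁/C₂ = 7.36 × 10⁶ × 9.32 / 1.38 × 10⁵ = 497 mL.
Diluent to add = V₂ − V₁ = 497 − 9.32 = 488 mL.

488 mL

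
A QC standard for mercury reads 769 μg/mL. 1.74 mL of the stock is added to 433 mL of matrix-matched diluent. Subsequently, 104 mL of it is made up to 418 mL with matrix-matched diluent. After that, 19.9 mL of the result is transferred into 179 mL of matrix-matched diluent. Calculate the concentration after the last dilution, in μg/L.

Overall dilution factor = 249.9 × 4.019 × 9.995 = 1.00 × 10⁴.
769 μg/mL / 1.00 × 10⁴ = 0.0766 μg/mL = 76.6 μg/L.

76.6 μg/L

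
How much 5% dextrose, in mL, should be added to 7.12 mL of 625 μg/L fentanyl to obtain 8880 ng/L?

494 mL

8880 ng/L = 8.88 μg/L.
V₂ = C₁V₁/C₂ = 625 × 7.12 / 8.88 = 501 mL.
Diluent to add = V₂ − V₁ = 501 − 7.12 = 494 mL.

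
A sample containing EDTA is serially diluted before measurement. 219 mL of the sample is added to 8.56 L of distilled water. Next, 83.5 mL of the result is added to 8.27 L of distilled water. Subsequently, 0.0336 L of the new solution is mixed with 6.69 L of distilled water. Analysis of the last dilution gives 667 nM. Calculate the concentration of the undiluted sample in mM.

535 mM

Overall dilution factor = 40.09 × 100.0 × 200.1 = 8.03 × 10⁵.
Original = 667 nM × 8.03 × 10⁵ = 5.35 × 10⁸ nM = 535 mM.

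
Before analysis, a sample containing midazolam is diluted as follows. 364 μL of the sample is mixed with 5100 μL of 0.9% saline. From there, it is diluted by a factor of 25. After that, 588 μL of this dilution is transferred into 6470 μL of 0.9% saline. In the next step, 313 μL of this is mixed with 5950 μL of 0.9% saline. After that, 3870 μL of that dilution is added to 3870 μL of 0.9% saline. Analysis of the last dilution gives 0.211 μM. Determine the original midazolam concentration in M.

0.0380 M

Overall dilution factor = 15.01 × 25 × 12.00 × 20.01 × 2 = 1.80 × 10⁵.
Original = 0.211 μM × 1.80 × 10⁵ = 3.80 × 10⁴ μM = 0.0380 M.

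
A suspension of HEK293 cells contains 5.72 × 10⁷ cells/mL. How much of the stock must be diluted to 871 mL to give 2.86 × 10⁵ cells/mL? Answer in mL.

V₁ = C₂V₂/C₁ = 2.86 × 10⁵ × 871 / 5.72 × 10⁷ = 4.36 mL.

4.36 mL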